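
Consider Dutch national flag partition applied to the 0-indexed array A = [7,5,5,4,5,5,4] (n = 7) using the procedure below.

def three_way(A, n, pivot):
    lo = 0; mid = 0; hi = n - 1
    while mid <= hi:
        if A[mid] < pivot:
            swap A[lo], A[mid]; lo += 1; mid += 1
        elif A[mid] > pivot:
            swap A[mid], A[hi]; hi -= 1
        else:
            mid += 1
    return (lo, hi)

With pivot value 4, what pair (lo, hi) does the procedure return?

(0, 1)

pivot = 4; lo=0, mid=0, hi=6
A[mid]=7>4: swap A[0],A[6]; hi=5 → [4,5,5,4,5,5,7]
A[mid]=4=4: mid=1
A[mid]=5>4: swap A[1],A[5]; hi=4 → [4,5,5,4,5,5,7]
A[mid]=5>4: swap A[1],A[4]; hi=3 → [4,5,5,4,5,5,7]
A[mid]=5>4: swap A[1],A[3]; hi=2 → [4,4,5,5,5,5,7]
A[mid]=4=4: mid=2
A[mid]=5>4: swap A[2],A[2]; hi=1 → [4,4,5,5,5,5,7]
end: lo=0, hi=1; A = [4,4,5,5,5,5,7]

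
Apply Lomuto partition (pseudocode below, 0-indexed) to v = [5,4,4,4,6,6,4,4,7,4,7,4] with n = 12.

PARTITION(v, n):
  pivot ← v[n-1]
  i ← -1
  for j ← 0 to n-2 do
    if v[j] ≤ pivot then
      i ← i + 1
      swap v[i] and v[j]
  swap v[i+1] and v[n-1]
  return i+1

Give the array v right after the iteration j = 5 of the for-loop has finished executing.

[4,4,4,5,6,6,4,4,7,4,7,4]

pivot = v[11] = 4; i = -1
j=0: v[0]=5 > 4 → no swap
j=1: v[1]=4 ≤ 4 → i=0, swap v[0],v[1] → [4,5,4,4,6,6,4,4,7,4,7,4]
j=2: v[2]=4 ≤ 4 → i=1, swap v[1],v[2] → [4,4,5,4,6,6,4,4,7,4,7,4]
j=3: v[3]=4 ≤ 4 → i=2, swap v[2],v[3] → [4,4,4,5,6,6,4,4,7,4,7,4]
j=4: v[4]=6 > 4 → no swap
j=5: v[5]=6 > 4 → no swap
(after j=5) v = [4,4,4,5,6,6,4,4,7,4,7,4]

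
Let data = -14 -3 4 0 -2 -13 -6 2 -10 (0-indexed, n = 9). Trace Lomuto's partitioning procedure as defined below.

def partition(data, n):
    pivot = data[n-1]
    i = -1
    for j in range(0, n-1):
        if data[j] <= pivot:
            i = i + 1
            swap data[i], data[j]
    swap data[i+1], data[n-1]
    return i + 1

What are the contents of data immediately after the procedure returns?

-14 -13 -10 0 -2 -3 -6 2 4

pivot = data[8] = -10; i = -1
j=0: data[0]=-14 ≤ -10 → i=0, swap data[0],data[0] (no change) → -14 -3 4 0 -2 -13 -6 2 -10
j=1: data[1]=-3 > -10 → no swap
j=2: data[2]=4 > -10 → no swap
j=3: data[3]=0 > -10 → no swap
j=4: data[4]=-2 > -10 → no swap
j=5: data[5]=-13 ≤ -10 → i=1, swap data[1],data[5] → -14 -13 4 0 -2 -3 -6 2 -10
j=6: data[6]=-6 > -10 → no swap
j=7: data[7]=2 > -10 → no swap
final swap data[2],data[8] → -14 -13 -10 0 -2 -3 -6 2 4; return 2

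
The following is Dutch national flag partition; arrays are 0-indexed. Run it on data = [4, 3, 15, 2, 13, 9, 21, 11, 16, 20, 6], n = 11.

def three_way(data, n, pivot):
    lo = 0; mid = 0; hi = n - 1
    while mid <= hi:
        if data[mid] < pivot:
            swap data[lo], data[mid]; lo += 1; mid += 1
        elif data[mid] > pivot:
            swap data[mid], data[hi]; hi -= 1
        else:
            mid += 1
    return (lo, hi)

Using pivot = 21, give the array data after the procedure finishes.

[4, 3, 15, 2, 13, 9, 11, 16, 20, 6, 21]

lo=0 mid=0 hi=10
4<21: swap(0,0), lo=1 mid=1 ⇒ [4, 3, 15, 2, 13, 9, 21, 11, 16, 20, 6]
3<21: swap(1,1), lo=2 mid=2 ⇒ [4, 3, 15, 2, 13, 9, 21, 11, 16, 20, 6]
15<21: swap(2,2), lo=3 mid=3 ⇒ [4, 3, 15, 2, 13, 9, 21, 11, 16, 20, 6]
2<21: swap(3,3), lo=4 mid=4 ⇒ [4, 3, 15, 2, 13, 9, 21, 11, 16, 20, 6]
13<21: swap(4,4), lo=5 mid=5 ⇒ [4, 3, 15, 2, 13, 9, 21, 11, 16, 20, 6]
9<21: swap(5,5), lo=6 mid=6 ⇒ [4, 3, 15, 2, 13, 9, 21, 11, 16, 20, 6]
21=21: mid=7
11<21: swap(6,7), lo=7 mid=8 ⇒ [4, 3, 15, 2, 13, 9, 11, 21, 16, 20, 6]
16<21: swap(7,8), lo=8 mid=9 ⇒ [4, 3, 15, 2, 13, 9, 11, 16, 21, 20, 6]
20<21: swap(8,9), lo=9 mid=10 ⇒ [4, 3, 15, 2, 13, 9, 11, 16, 20, 21, 6]
6<21: swap(9,10), lo=10 mid=11 ⇒ [4, 3, 15, 2, 13, 9, 11, 16, 20, 6, 21]
done. lo=10 hi=10; data=[4, 3, 15, 2, 13, 9, 11, 16, 20, 6, 21]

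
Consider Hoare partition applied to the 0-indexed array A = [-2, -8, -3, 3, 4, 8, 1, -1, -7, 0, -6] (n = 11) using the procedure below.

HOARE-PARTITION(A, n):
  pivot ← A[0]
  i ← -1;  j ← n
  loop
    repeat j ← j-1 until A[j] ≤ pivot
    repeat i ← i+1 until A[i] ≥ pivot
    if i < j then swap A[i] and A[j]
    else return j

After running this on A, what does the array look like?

pivot = A[0] = -2; i = -1, j = 11
j→10 (A[10]=-6≤-2), i→0 (A[0]=-2≥-2); i<j, swap → [-6, -8, -3, 3, 4, 8, 1, -1, -7, 0, -2]
j→8 (A[8]=-7≤-2), i→3 (A[3]=3≥-2); i<j, swap → [-6, -8, -3, -7, 4, 8, 1, -1, 3, 0, -2]
j→3, i→4; i≥j, return j=3. A = [-6, -8, -3, -7, 4, 8, 1, -1, 3, 0, -2]

[-6, -8, -3, -7, 4, 8, 1, -1, 3, 0, -2]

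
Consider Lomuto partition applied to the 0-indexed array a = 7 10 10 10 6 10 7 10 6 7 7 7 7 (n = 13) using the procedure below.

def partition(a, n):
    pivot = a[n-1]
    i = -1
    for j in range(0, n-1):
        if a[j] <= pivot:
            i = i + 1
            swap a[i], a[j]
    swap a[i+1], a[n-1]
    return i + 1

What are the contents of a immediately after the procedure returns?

pivot=7, i=-1
j=0: 7≤7, i=0, swap(0,0) ⇒ 7 10 10 10 6 10 7 10 6 7 7 7 7
j=1: 10>7, skip
j=2: 10>7, skip
j=3: 10>7, skip
j=4: 6≤7, i=1, swap(1,4) ⇒ 7 6 10 10 10 10 7 10 6 7 7 7 7
j=5: 10>7, skip
j=6: 7≤7, i=2, swap(2,6) ⇒ 7 6 7 10 10 10 10 10 6 7 7 7 7
j=7: 10>7, skip
j=8: 6≤7, i=3, swap(3,8) ⇒ 7 6 7 6 10 10 10 10 10 7 7 7 7
j=9: 7≤7, i=4, swap(4,9) ⇒ 7 6 7 6 7 10 10 10 10 10 7 7 7
j=10: 7≤7, i=5, swap(5,10) ⇒ 7 6 7 6 7 7 10 10 10 10 10 7 7
j=11: 7≤7, i=6, swap(6,11) ⇒ 7 6 7 6 7 7 7 10 10 10 10 10 7
swap(7,12) ⇒ 7 6 7 6 7 7 7 7 10 10 10 10 10; return 7

7 6 7 6 7 7 7 7 10 10 10 10 10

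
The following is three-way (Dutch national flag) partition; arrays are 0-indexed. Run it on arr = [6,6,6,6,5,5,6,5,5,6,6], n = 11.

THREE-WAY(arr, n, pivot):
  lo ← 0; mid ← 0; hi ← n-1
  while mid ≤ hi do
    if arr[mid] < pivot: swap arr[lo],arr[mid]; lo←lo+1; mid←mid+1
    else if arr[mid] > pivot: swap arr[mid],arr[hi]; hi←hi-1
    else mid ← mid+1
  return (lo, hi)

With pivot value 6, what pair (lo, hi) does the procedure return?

lo=0 mid=0 hi=10
6=6: mid=1
6=6: mid=2
6=6: mid=3
6=6: mid=4
5<6: swap(0,4), lo=1 mid=5 ⇒ [5,6,6,6,6,5,6,5,5,6,6]
5<6: swap(1,5), lo=2 mid=6 ⇒ [5,5,6,6,6,6,6,5,5,6,6]
6=6: mid=7
5<6: swap(2,7), lo=3 mid=8 ⇒ [5,5,5,6,6,6,6,6,5,6,6]
5<6: swap(3,8), lo=4 mid=9 ⇒ [5,5,5,5,6,6,6,6,6,6,6]
6=6: mid=10
6=6: mid=11
done. lo=4 hi=10; arr=[5,5,5,5,6,6,6,6,6,6,6]

(4, 10)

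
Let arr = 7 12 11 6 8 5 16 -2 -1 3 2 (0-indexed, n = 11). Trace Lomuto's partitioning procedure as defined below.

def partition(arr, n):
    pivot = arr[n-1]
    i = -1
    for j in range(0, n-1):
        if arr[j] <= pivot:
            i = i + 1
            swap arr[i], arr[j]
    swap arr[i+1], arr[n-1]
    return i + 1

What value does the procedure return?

pivot=2, i=-1
j=0: 7>2, skip
j=1: 12>2, skip
j=2: 11>2, skip
j=3: 6>2, skip
j=4: 8>2, skip
j=5: 5>2, skip
j=6: 16>2, skip
j=7: -2≤2, i=0, swap(0,7) ⇒ -2 12 11 6 8 5 16 7 -1 3 2
j=8: -1≤2, i=1, swap(1,8) ⇒ -2 -1 11 6 8 5 16 7 12 3 2
j=9: 3>2, skip
swap(2,10) ⇒ -2 -1 2 6 8 5 16 7 12 3 11; return 2

2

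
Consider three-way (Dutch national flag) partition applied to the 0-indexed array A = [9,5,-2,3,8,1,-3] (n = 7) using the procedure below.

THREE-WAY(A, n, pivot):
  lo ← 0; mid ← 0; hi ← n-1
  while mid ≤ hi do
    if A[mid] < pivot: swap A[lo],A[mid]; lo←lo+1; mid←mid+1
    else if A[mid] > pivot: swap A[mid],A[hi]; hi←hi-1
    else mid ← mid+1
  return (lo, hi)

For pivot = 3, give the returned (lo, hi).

pivot = 3; lo=0, mid=0, hi=6
A[mid]=9>3: swap A[0],A[6]; hi=5 → [-3,5,-2,3,8,1,9]
A[mid]=-3<3: swap A[0],A[0]; lo=1,mid=1 → [-3,5,-2,3,8,1,9]
A[mid]=5>3: swap A[1],A[5]; hi=4 → [-3,1,-2,3,8,5,9]
A[mid]=1<3: swap A[1],A[1]; lo=2,mid=2 → [-3,1,-2,3,8,5,9]
A[mid]=-2<3: swap A[2],A[2]; lo=3,mid=3 → [-3,1,-2,3,8,5,9]
A[mid]=3=3: mid=4
A[mid]=8>3: swap A[4],A[4]; hi=3 → [-3,1,-2,3,8,5,9]
end: lo=3, hi=3; A = [-3,1,-2,3,8,5,9]

(3, 3)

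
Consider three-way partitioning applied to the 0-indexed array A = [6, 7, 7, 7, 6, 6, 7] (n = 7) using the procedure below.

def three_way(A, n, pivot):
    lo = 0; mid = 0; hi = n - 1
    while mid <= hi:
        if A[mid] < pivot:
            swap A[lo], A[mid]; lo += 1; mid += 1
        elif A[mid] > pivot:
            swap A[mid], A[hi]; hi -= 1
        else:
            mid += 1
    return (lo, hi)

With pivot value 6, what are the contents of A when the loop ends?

pivot = 6; lo=0, mid=0, hi=6
A[mid]=6=6: mid=1
A[mid]=7>6: swap A[1],A[6]; hi=5 → [6, 7, 7, 7, 6, 6, 7]
A[mid]=7>6: swap A[1],A[5]; hi=4 → [6, 6, 7, 7, 6, 7, 7]
A[mid]=6=6: mid=2
A[mid]=7>6: swap A[2],A[4]; hi=3 → [6, 6, 6, 7, 7, 7, 7]
A[mid]=6=6: mid=3
A[mid]=7>6: swap A[3],A[3]; hi=2 → [6, 6, 6, 7, 7, 7, 7]
end: lo=0, hi=2; A = [6, 6, 6, 7, 7, 7, 7]

[6, 6, 6, 7, 7, 7, 7]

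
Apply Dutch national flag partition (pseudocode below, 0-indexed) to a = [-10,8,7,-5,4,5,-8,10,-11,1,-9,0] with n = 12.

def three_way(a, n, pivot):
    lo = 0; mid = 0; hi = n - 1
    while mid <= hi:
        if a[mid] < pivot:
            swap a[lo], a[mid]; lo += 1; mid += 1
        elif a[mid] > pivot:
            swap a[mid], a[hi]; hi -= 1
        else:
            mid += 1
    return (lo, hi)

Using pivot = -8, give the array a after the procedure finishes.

[-10,-9,-11,-8,5,4,10,-5,1,7,0,8]

lo=0 mid=0 hi=11
-10<-8: swap(0,0), lo=1 mid=1 ⇒ [-10,8,7,-5,4,5,-8,10,-11,1,-9,0]
8>-8: swap(1,11), hi=10 ⇒ [-10,0,7,-5,4,5,-8,10,-11,1,-9,8]
0>-8: swap(1,10), hi=9 ⇒ [-10,-9,7,-5,4,5,-8,10,-11,1,0,8]
-9<-8: swap(1,1), lo=2 mid=2 ⇒ [-10,-9,7,-5,4,5,-8,10,-11,1,0,8]
7>-8: swap(2,9), hi=8 ⇒ [-10,-9,1,-5,4,5,-8,10,-11,7,0,8]
1>-8: swap(2,8), hi=7 ⇒ [-10,-9,-11,-5,4,5,-8,10,1,7,0,8]
-11<-8: swap(2,2), lo=3 mid=3 ⇒ [-10,-9,-11,-5,4,5,-8,10,1,7,0,8]
-5>-8: swap(3,7), hi=6 ⇒ [-10,-9,-11,10,4,5,-8,-5,1,7,0,8]
10>-8: swap(3,6), hi=5 ⇒ [-10,-9,-11,-8,4,5,10,-5,1,7,0,8]
-8=-8: mid=4
4>-8: swap(4,5), hi=4 ⇒ [-10,-9,-11,-8,5,4,10,-5,1,7,0,8]
5>-8: swap(4,4), hi=3 ⇒ [-10,-9,-11,-8,5,4,10,-5,1,7,0,8]
done. lo=3 hi=3; a=[-10,-9,-11,-8,5,4,10,-5,1,7,0,8]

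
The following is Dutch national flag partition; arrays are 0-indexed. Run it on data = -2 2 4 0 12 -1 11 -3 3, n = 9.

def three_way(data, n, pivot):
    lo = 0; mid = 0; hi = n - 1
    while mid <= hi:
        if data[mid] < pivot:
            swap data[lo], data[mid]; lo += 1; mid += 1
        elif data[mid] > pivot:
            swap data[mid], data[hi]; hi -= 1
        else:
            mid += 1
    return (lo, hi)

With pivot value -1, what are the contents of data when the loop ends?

pivot = -1; lo=0, mid=0, hi=8
data[mid]=-2<-1: swap data[0],data[0]; lo=1,mid=1 → -2 2 4 0 12 -1 11 -3 3
data[mid]=2>-1: swap data[1],data[8]; hi=7 → -2 3 4 0 12 -1 11 -3 2
data[mid]=3>-1: swap data[1],data[7]; hi=6 → -2 -3 4 0 12 -1 11 3 2
data[mid]=-3<-1: swap data[1],data[1]; lo=2,mid=2 → -2 -3 4 0 12 -1 11 3 2
data[mid]=4>-1: swap data[2],data[6]; hi=5 → -2 -3 11 0 12 -1 4 3 2
data[mid]=11>-1: swap data[2],data[5]; hi=4 → -2 -3 -1 0 12 11 4 3 2
data[mid]=-1=-1: mid=3
data[mid]=0>-1: swap data[3],data[4]; hi=3 → -2 -3 -1 12 0 11 4 3 2
data[mid]=12>-1: swap data[3],data[3]; hi=2 → -2 -3 -1 12 0 11 4 3 2
end: lo=2, hi=2; data = -2 -3 -1 12 0 11 4 3 2

-2 -3 -1 12 0 11 4 3 2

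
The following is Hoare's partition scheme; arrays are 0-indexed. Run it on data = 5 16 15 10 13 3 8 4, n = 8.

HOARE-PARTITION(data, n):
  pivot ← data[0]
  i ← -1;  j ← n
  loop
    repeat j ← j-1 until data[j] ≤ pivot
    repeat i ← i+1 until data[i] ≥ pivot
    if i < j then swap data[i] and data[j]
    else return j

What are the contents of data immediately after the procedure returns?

pivot=5
j stops at 7 (4), i stops at 0 (5); swap ⇒ 4 16 15 10 13 3 8 5
j stops at 5 (3), i stops at 1 (16); swap ⇒ 4 3 15 10 13 16 8 5
j stops at 1, i stops at 2; i≥j ⇒ return 1. data=4 3 15 10 13 16 8 5

4 3 15 10 13 16 8 5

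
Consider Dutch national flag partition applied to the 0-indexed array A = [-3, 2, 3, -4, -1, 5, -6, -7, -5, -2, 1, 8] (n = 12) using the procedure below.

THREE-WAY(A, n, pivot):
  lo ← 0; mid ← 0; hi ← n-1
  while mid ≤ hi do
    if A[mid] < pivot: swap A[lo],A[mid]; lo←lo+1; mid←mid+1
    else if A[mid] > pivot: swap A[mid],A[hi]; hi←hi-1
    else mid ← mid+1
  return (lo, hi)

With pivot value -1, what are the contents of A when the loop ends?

[-3, -2, -5, -4, -7, -6, -1, 5, 3, 1, 8, 2]

pivot = -1; lo=0, mid=0, hi=11
A[mid]=-3<-1: swap A[0],A[0]; lo=1,mid=1 → [-3, 2, 3, -4, -1, 5, -6, -7, -5, -2, 1, 8]
A[mid]=2>-1: swap A[1],A[11]; hi=10 → [-3, 8, 3, -4, -1, 5, -6, -7, -5, -2, 1, 2]
A[mid]=8>-1: swap A[1],A[10]; hi=9 → [-3, 1, 3, -4, -1, 5, -6, -7, -5, -2, 8, 2]
A[mid]=1>-1: swap A[1],A[9]; hi=8 → [-3, -2, 3, -4, -1, 5, -6, -7, -5, 1, 8, 2]
A[mid]=-2<-1: swap A[1],A[1]; lo=2,mid=2 → [-3, -2, 3, -4, -1, 5, -6, -7, -5, 1, 8, 2]
A[mid]=3>-1: swap A[2],A[8]; hi=7 → [-3, -2, -5, -4, -1, 5, -6, -7, 3, 1, 8, 2]
A[mid]=-5<-1: swap A[2],A[2]; lo=3,mid=3 → [-3, -2, -5, -4, -1, 5, -6, -7, 3, 1, 8, 2]
A[mid]=-4<-1: swap A[3],A[3]; lo=4,mid=4 → [-3, -2, -5, -4, -1, 5, -6, -7, 3, 1, 8, 2]
A[mid]=-1=-1: mid=5
A[mid]=5>-1: swap A[5],A[7]; hi=6 → [-3, -2, -5, -4, -1, -7, -6, 5, 3, 1, 8, 2]
A[mid]=-7<-1: swap A[4],A[5]; lo=5,mid=6 → [-3, -2, -5, -4, -7, -1, -6, 5, 3, 1, 8, 2]
A[mid]=-6<-1: swap A[5],A[6]; lo=6,mid=7 → [-3, -2, -5, -4, -7, -6, -1, 5, 3, 1, 8, 2]
end: lo=6, hi=6; A = [-3, -2, -5, -4, -7, -6, -1, 5, 3, 1, 8, 2]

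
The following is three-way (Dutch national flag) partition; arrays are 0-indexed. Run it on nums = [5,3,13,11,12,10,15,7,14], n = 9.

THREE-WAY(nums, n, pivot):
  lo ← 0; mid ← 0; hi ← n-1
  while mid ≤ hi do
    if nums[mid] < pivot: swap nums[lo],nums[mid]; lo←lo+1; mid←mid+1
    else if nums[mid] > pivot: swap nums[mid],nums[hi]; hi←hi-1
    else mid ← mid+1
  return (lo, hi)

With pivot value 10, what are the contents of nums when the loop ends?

lo=0 mid=0 hi=8
5<10: swap(0,0), lo=1 mid=1 ⇒ [5,3,13,11,12,10,15,7,14]
3<10: swap(1,1), lo=2 mid=2 ⇒ [5,3,13,11,12,10,15,7,14]
13>10: swap(2,8), hi=7 ⇒ [5,3,14,11,12,10,15,7,13]
14>10: swap(2,7), hi=6 ⇒ [5,3,7,11,12,10,15,14,13]
7<10: swap(2,2), lo=3 mid=3 ⇒ [5,3,7,11,12,10,15,14,13]
11>10: swap(3,6), hi=5 ⇒ [5,3,7,15,12,10,11,14,13]
15>10: swap(3,5), hi=4 ⇒ [5,3,7,10,12,15,11,14,13]
10=10: mid=4
12>10: swap(4,4), hi=3 ⇒ [5,3,7,10,12,15,11,14,13]
done. lo=3 hi=3; nums=[5,3,7,10,12,15,11,14,13]

[5,3,7,10,12,15,11,14,13]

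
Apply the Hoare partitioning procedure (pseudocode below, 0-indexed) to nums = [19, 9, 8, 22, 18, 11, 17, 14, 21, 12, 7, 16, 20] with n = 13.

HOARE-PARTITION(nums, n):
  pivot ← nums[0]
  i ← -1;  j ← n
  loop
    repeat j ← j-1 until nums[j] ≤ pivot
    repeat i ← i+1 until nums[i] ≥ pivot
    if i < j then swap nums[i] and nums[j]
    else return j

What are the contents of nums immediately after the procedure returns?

[16, 9, 8, 7, 18, 11, 17, 14, 12, 21, 22, 19, 20]

pivot = nums[0] = 19; i = -1, j = 13
j→11 (nums[11]=16≤19), i→0 (nums[0]=19≥19); i<j, swap → [16, 9, 8, 22, 18, 11, 17, 14, 21, 12, 7, 19, 20]
j→10 (nums[10]=7≤19), i→3 (nums[3]=22≥19); i<j, swap → [16, 9, 8, 7, 18, 11, 17, 14, 21, 12, 22, 19, 20]
j→9 (nums[9]=12≤19), i→8 (nums[8]=21≥19); i<j, swap → [16, 9, 8, 7, 18, 11, 17, 14, 12, 21, 22, 19, 20]
j→8, i→9; i≥j, return j=8. nums = [16, 9, 8, 7, 18, 11, 17, 14, 12, 21, 22, 19, 20]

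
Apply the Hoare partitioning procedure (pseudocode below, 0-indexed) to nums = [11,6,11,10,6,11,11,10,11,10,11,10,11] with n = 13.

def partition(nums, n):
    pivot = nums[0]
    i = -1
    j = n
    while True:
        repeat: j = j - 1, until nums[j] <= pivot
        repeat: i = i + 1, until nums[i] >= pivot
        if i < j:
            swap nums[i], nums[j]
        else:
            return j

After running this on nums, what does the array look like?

pivot = nums[0] = 11; i = -1, j = 13
j→12 (nums[12]=11≤11), i→0 (nums[0]=11≥11); i<j, swap → [11,6,11,10,6,11,11,10,11,10,11,10,11]
j→11 (nums[11]=10≤11), i→2 (nums[2]=11≥11); i<j, swap → [11,6,10,10,6,11,11,10,11,10,11,11,11]
j→10 (nums[10]=11≤11), i→5 (nums[5]=11≥11); i<j, swap → [11,6,10,10,6,11,11,10,11,10,11,11,11]
j→9 (nums[9]=10≤11), i→6 (nums[6]=11≥11); i<j, swap → [11,6,10,10,6,11,10,10,11,11,11,11,11]
j→8, i→8; i≥j, return j=8. nums = [11,6,10,10,6,11,10,10,11,11,11,11,11]

[11,6,10,10,6,11,10,10,11,11,11,11,11]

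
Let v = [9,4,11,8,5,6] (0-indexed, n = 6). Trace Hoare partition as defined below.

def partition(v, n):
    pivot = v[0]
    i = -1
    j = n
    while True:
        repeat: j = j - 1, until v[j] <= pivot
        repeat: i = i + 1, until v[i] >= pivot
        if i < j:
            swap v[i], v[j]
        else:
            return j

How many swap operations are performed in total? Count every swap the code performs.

pivot=9
j stops at 5 (6), i stops at 0 (9); swap ⇒ [6,4,11,8,5,9]
j stops at 4 (5), i stops at 2 (11); swap ⇒ [6,4,5,8,11,9]
j stops at 3, i stops at 4; i≥j ⇒ return 3. v=[6,4,5,8,11,9]

2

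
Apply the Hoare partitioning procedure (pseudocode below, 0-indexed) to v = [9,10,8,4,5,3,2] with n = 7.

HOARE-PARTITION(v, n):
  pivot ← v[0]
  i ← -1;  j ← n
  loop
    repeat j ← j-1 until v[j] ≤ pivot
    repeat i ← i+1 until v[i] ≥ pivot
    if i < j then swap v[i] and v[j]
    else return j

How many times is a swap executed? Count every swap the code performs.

2

pivot = v[0] = 9; i = -1, j = 7
j→6 (v[6]=2≤9), i→0 (v[0]=9≥9); i<j, swap → [2,10,8,4,5,3,9]
j→5 (v[5]=3≤9), i→1 (v[1]=10≥9); i<j, swap → [2,3,8,4,5,10,9]
j→4, i→5; i≥j, return j=4. v = [2,3,8,4,5,10,9]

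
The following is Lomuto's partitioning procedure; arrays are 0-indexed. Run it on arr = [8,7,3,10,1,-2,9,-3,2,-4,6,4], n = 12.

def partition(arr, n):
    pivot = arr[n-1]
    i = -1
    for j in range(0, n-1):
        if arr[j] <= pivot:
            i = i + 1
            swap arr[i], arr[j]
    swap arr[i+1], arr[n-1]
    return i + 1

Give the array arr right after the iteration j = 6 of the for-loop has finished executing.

pivot = arr[11] = 4; i = -1
j=0: arr[0]=8 > 4 → no swap
j=1: arr[1]=7 > 4 → no swap
j=2: arr[2]=3 ≤ 4 → i=0, swap arr[0],arr[2] → [3,7,8,10,1,-2,9,-3,2,-4,6,4]
j=3: arr[3]=10 > 4 → no swap
j=4: arr[4]=1 ≤ 4 → i=1, swap arr[1],arr[4] → [3,1,8,10,7,-2,9,-3,2,-4,6,4]
j=5: arr[5]=-2 ≤ 4 → i=2, swap arr[2],arr[5] → [3,1,-2,10,7,8,9,-3,2,-4,6,4]
j=6: arr[6]=9 > 4 → no swap
(after j=6) arr = [3,1,-2,10,7,8,9,-3,2,-4,6,4]

[3,1,-2,10,7,8,9,-3,2,-4,6,4]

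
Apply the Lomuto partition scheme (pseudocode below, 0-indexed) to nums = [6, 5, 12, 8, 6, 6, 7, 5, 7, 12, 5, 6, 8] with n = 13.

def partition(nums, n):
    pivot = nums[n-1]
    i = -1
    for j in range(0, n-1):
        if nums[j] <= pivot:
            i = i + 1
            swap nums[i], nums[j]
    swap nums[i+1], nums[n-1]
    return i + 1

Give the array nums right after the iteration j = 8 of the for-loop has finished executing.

[6, 5, 8, 6, 6, 7, 5, 7, 12, 12, 5, 6, 8]

pivot=8, i=-1
j=0: 6≤8, i=0, swap(0,0) ⇒ [6, 5, 12, 8, 6, 6, 7, 5, 7, 12, 5, 6, 8]
j=1: 5≤8, i=1, swap(1,1) ⇒ [6, 5, 12, 8, 6, 6, 7, 5, 7, 12, 5, 6, 8]
j=2: 12>8, skip
j=3: 8≤8, i=2, swap(2,3) ⇒ [6, 5, 8, 12, 6, 6, 7, 5, 7, 12, 5, 6, 8]
j=4: 6≤8, i=3, swap(3,4) ⇒ [6, 5, 8, 6, 12, 6, 7, 5, 7, 12, 5, 6, 8]
j=5: 6≤8, i=4, swap(4,5) ⇒ [6, 5, 8, 6, 6, 12, 7, 5, 7, 12, 5, 6, 8]
j=6: 7≤8, i=5, swap(5,6) ⇒ [6, 5, 8, 6, 6, 7, 12, 5, 7, 12, 5, 6, 8]
j=7: 5≤8, i=6, swap(6,7) ⇒ [6, 5, 8, 6, 6, 7, 5, 12, 7, 12, 5, 6, 8]
j=8: 7≤8, i=7, swap(7,8) ⇒ [6, 5, 8, 6, 6, 7, 5, 7, 12, 12, 5, 6, 8]
(after j=8) nums = [6, 5, 8, 6, 6, 7, 5, 7, 12, 12, 5, 6, 8]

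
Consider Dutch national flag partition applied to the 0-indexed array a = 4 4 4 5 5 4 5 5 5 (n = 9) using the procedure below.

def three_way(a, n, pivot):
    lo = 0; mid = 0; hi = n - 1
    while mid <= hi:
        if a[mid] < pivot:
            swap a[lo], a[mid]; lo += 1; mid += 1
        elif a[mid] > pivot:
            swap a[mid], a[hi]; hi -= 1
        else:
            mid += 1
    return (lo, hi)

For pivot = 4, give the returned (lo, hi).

(0, 3)

pivot = 4; lo=0, mid=0, hi=8
a[mid]=4=4: mid=1
a[mid]=4=4: mid=2
a[mid]=4=4: mid=3
a[mid]=5>4: swap a[3],a[8]; hi=7 → 4 4 4 5 5 4 5 5 5
a[mid]=5>4: swap a[3],a[7]; hi=6 → 4 4 4 5 5 4 5 5 5
a[mid]=5>4: swap a[3],a[6]; hi=5 → 4 4 4 5 5 4 5 5 5
a[mid]=5>4: swap a[3],a[5]; hi=4 → 4 4 4 4 5 5 5 5 5
a[mid]=4=4: mid=4
a[mid]=5>4: swap a[4],a[4]; hi=3 → 4 4 4 4 5 5 5 5 5
end: lo=0, hi=3; a = 4 4 4 4 5 5 5 5 5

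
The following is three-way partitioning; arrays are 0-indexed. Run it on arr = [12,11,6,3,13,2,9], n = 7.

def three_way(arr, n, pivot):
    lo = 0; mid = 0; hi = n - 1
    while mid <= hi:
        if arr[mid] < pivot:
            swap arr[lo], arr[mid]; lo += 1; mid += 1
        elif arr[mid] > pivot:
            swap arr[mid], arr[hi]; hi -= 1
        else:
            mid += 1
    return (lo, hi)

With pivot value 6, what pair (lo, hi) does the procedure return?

pivot = 6; lo=0, mid=0, hi=6
arr[mid]=12>6: swap arr[0],arr[6]; hi=5 → [9,11,6,3,13,2,12]
arr[mid]=9>6: swap arr[0],arr[5]; hi=4 → [2,11,6,3,13,9,12]
arr[mid]=2<6: swap arr[0],arr[0]; lo=1,mid=1 → [2,11,6,3,13,9,12]
arr[mid]=11>6: swap arr[1],arr[4]; hi=3 → [2,13,6,3,11,9,12]
arr[mid]=13>6: swap arr[1],arr[3]; hi=2 → [2,3,6,13,11,9,12]
arr[mid]=3<6: swap arr[1],arr[1]; lo=2,mid=2 → [2,3,6,13,11,9,12]
arr[mid]=6=6: mid=3
end: lo=2, hi=2; arr = [2,3,6,13,11,9,12]

(2, 2)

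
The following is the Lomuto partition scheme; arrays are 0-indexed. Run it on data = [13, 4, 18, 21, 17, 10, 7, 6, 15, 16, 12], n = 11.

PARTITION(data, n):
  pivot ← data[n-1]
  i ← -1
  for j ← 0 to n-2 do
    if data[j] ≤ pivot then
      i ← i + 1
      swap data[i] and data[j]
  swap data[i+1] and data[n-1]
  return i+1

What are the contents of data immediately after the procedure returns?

pivot=12, i=-1
j=0: 13>12, skip
j=1: 4≤12, i=0, swap(0,1) ⇒ [4, 13, 18, 21, 17, 10, 7, 6, 15, 16, 12]
j=2: 18>12, skip
j=3: 21>12, skip
j=4: 17>12, skip
j=5: 10≤12, i=1, swap(1,5) ⇒ [4, 10, 18, 21, 17, 13, 7, 6, 15, 16, 12]
j=6: 7≤12, i=2, swap(2,6) ⇒ [4, 10, 7, 21, 17, 13, 18, 6, 15, 16, 12]
j=7: 6≤12, i=3, swap(3,7) ⇒ [4, 10, 7, 6, 17, 13, 18, 21, 15, 16, 12]
j=8: 15>12, skip
j=9: 16>12, skip
swap(4,10) ⇒ [4, 10, 7, 6, 12, 13, 18, 21, 15, 16, 17]; return 4

[4, 10, 7, 6, 12, 13, 18, 21, 15, 16, 17]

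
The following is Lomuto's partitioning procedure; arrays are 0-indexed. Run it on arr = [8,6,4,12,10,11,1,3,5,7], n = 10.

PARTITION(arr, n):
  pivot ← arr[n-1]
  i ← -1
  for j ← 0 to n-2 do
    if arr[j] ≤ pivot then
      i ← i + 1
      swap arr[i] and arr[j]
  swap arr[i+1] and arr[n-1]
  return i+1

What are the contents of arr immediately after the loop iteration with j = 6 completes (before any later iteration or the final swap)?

[6,4,1,12,10,11,8,3,5,7]

pivot = arr[9] = 7; i = -1
j=0: arr[0]=8 > 7 → no swap
j=1: arr[1]=6 ≤ 7 → i=0, swap arr[0],arr[1] → [6,8,4,12,10,11,1,3,5,7]
j=2: arr[2]=4 ≤ 7 → i=1, swap arr[1],arr[2] → [6,4,8,12,10,11,1,3,5,7]
j=3: arr[3]=12 > 7 → no swap
j=4: arr[4]=10 > 7 → no swap
j=5: arr[5]=11 > 7 → no swap
j=6: arr[6]=1 ≤ 7 → i=2, swap arr[2],arr[6] → [6,4,1,12,10,11,8,3,5,7]
(after j=6) arr = [6,4,1,12,10,11,8,3,5,7]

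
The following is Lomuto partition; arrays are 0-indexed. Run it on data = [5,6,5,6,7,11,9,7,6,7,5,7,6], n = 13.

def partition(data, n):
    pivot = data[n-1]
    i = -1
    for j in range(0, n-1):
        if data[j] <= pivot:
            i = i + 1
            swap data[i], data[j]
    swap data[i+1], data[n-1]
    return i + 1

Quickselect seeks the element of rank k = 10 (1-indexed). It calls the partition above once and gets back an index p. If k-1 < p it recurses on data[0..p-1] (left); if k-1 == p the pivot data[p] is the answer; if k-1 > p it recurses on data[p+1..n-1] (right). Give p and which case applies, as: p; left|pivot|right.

pivot=6, i=-1
j=0: 5≤6, i=0, swap(0,0) ⇒ [5,6,5,6,7,11,9,7,6,7,5,7,6]
j=1: 6≤6, i=1, swap(1,1) ⇒ [5,6,5,6,7,11,9,7,6,7,5,7,6]
j=2: 5≤6, i=2, swap(2,2) ⇒ [5,6,5,6,7,11,9,7,6,7,5,7,6]
j=3: 6≤6, i=3, swap(3,3) ⇒ [5,6,5,6,7,11,9,7,6,7,5,7,6]
j=4: 7>6, skip
j=5: 11>6, skip
j=6: 9>6, skip
j=7: 7>6, skip
j=8: 6≤6, i=4, swap(4,8) ⇒ [5,6,5,6,6,11,9,7,7,7,5,7,6]
j=9: 7>6, skip
j=10: 5≤6, i=5, swap(5,10) ⇒ [5,6,5,6,6,5,9,7,7,7,11,7,6]
j=11: 7>6, skip
swap(6,12) ⇒ [5,6,5,6,6,5,6,7,7,7,11,7,9]; return 6
p = 6; k-1 = 9 > 6 ⇒ right

6; right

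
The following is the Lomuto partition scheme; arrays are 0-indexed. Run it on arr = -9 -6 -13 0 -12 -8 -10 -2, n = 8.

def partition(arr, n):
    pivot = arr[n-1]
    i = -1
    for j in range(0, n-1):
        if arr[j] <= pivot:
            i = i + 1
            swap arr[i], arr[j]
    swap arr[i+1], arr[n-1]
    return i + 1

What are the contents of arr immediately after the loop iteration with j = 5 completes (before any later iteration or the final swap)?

-9 -6 -13 -12 -8 0 -10 -2

pivot=-2, i=-1
j=0: -9≤-2, i=0, swap(0,0) ⇒ -9 -6 -13 0 -12 -8 -10 -2
j=1: -6≤-2, i=1, swap(1,1) ⇒ -9 -6 -13 0 -12 -8 -10 -2
j=2: -13≤-2, i=2, swap(2,2) ⇒ -9 -6 -13 0 -12 -8 -10 -2
j=3: 0>-2, skip
j=4: -12≤-2, i=3, swap(3,4) ⇒ -9 -6 -13 -12 0 -8 -10 -2
j=5: -8≤-2, i=4, swap(4,5) ⇒ -9 -6 -13 -12 -8 0 -10 -2
(after j=5) arr = -9 -6 -13 -12 -8 0 -10 -2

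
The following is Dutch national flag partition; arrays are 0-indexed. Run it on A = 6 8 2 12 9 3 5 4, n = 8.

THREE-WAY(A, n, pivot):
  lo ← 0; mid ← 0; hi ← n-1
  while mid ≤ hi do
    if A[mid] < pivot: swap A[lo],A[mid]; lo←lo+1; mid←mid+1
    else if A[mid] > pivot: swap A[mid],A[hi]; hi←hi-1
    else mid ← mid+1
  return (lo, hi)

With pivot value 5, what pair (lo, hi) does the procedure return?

pivot = 5; lo=0, mid=0, hi=7
A[mid]=6>5: swap A[0],A[7]; hi=6 → 4 8 2 12 9 3 5 6
A[mid]=4<5: swap A[0],A[0]; lo=1,mid=1 → 4 8 2 12 9 3 5 6
A[mid]=8>5: swap A[1],A[6]; hi=5 → 4 5 2 12 9 3 8 6
A[mid]=5=5: mid=2
A[mid]=2<5: swap A[1],A[2]; lo=2,mid=3 → 4 2 5 12 9 3 8 6
A[mid]=12>5: swap A[3],A[5]; hi=4 → 4 2 5 3 9 12 8 6
A[mid]=3<5: swap A[2],A[3]; lo=3,mid=4 → 4 2 3 5 9 12 8 6
A[mid]=9>5: swap A[4],A[4]; hi=3 → 4 2 3 5 9 12 8 6
end: lo=3, hi=3; A = 4 2 3 5 9 12 8 6

(3, 3)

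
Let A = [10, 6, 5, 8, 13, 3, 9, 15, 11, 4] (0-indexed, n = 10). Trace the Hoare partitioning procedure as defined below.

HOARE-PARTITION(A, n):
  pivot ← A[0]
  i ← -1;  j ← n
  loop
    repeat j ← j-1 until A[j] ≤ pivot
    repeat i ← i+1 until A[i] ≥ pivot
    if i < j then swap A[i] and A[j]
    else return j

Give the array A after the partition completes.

[4, 6, 5, 8, 9, 3, 13, 15, 11, 10]

pivot=10
j stops at 9 (4), i stops at 0 (10); swap ⇒ [4, 6, 5, 8, 13, 3, 9, 15, 11, 10]
j stops at 6 (9), i stops at 4 (13); swap ⇒ [4, 6, 5, 8, 9, 3, 13, 15, 11, 10]
j stops at 5, i stops at 6; i≥j ⇒ return 5. A=[4, 6, 5, 8, 9, 3, 13, 15, 11, 10]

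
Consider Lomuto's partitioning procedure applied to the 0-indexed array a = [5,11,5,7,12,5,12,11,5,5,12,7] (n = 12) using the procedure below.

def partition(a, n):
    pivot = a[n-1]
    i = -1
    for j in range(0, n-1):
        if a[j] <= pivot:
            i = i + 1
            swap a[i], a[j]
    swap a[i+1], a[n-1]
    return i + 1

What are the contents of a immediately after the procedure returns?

[5,5,7,5,5,5,7,11,12,11,12,12]

pivot=7, i=-1
j=0: 5≤7, i=0, swap(0,0) ⇒ [5,11,5,7,12,5,12,11,5,5,12,7]
j=1: 11>7, skip
j=2: 5≤7, i=1, swap(1,2) ⇒ [5,5,11,7,12,5,12,11,5,5,12,7]
j=3: 7≤7, i=2, swap(2,3) ⇒ [5,5,7,11,12,5,12,11,5,5,12,7]
j=4: 12>7, skip
j=5: 5≤7, i=3, swap(3,5) ⇒ [5,5,7,5,12,11,12,11,5,5,12,7]
j=6: 12>7, skip
j=7: 11>7, skip
j=8: 5≤7, i=4, swap(4,8) ⇒ [5,5,7,5,5,11,12,11,12,5,12,7]
j=9: 5≤7, i=5, swap(5,9) ⇒ [5,5,7,5,5,5,12,11,12,11,12,7]
j=10: 12>7, skip
swap(6,11) ⇒ [5,5,7,5,5,5,7,11,12,11,12,12]; return 6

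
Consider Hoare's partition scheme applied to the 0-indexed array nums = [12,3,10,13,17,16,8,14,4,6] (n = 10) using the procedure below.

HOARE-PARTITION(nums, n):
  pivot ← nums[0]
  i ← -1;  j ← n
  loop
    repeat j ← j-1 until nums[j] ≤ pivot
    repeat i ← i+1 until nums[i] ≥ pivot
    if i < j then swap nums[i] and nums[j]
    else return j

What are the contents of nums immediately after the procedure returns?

pivot = nums[0] = 12; i = -1, j = 10
j→9 (nums[9]=6≤12), i→0 (nums[0]=12≥12); i<j, swap → [6,3,10,13,17,16,8,14,4,12]
j→8 (nums[8]=4≤12), i→3 (nums[3]=13≥12); i<j, swap → [6,3,10,4,17,16,8,14,13,12]
j→6 (nums[6]=8≤12), i→4 (nums[4]=17≥12); i<j, swap → [6,3,10,4,8,16,17,14,13,12]
j→4, i→5; i≥j, return j=4. nums = [6,3,10,4,8,16,17,14,13,12]

[6,3,10,4,8,16,17,14,13,12]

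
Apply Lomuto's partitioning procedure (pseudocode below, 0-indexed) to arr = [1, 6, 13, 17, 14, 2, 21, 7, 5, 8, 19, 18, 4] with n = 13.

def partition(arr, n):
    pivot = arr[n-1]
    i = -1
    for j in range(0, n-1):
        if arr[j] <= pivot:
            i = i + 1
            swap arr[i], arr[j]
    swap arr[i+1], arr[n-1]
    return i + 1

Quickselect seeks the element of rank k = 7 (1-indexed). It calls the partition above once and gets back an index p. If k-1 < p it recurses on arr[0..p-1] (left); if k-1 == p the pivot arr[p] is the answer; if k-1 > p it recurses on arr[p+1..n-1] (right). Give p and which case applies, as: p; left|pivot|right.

pivot=4, i=-1
j=0: 1≤4, i=0, swap(0,0) ⇒ [1, 6, 13, 17, 14, 2, 21, 7, 5, 8, 19, 18, 4]
j=1: 6>4, skip
j=2: 13>4, skip
j=3: 17>4, skip
j=4: 14>4, skip
j=5: 2≤4, i=1, swap(1,5) ⇒ [1, 2, 13, 17, 14, 6, 21, 7, 5, 8, 19, 18, 4]
j=6: 21>4, skip
j=7: 7>4, skip
j=8: 5>4, skip
j=9: 8>4, skip
j=10: 19>4, skip
j=11: 18>4, skip
swap(2,12) ⇒ [1, 2, 4, 17, 14, 6, 21, 7, 5, 8, 19, 18, 13]; return 2
p = 2; k-1 = 6 > 2 ⇒ right

2; right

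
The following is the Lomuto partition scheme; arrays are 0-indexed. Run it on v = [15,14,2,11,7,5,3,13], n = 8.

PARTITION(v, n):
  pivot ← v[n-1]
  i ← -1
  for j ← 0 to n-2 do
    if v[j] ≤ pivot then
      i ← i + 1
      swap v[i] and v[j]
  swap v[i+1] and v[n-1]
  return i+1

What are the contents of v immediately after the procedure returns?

pivot = v[7] = 13; i = -1
j=0: v[0]=15 > 13 → no swap
j=1: v[1]=14 > 13 → no swap
j=2: v[2]=2 ≤ 13 → i=0, swap v[0],v[2] → [2,14,15,11,7,5,3,13]
j=3: v[3]=11 ≤ 13 → i=1, swap v[1],v[3] → [2,11,15,14,7,5,3,13]
j=4: v[4]=7 ≤ 13 → i=2, swap v[2],v[4] → [2,11,7,14,15,5,3,13]
j=5: v[5]=5 ≤ 13 → i=3, swap v[3],v[5] → [2,11,7,5,15,14,3,13]
j=6: v[6]=3 ≤ 13 → i=4, swap v[4],v[6] → [2,11,7,5,3,14,15,13]
final swap v[5],v[7] → [2,11,7,5,3,13,15,14]; return 5

[2,11,7,5,3,13,15,14]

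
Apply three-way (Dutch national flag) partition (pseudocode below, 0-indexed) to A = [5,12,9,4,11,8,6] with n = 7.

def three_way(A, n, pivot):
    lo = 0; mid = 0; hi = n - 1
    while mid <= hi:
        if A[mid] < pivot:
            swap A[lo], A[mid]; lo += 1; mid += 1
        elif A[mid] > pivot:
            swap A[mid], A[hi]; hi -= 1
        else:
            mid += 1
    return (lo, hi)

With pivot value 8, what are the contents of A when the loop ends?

[5,6,4,8,11,9,12]

pivot = 8; lo=0, mid=0, hi=6
A[mid]=5<8: swap A[0],A[0]; lo=1,mid=1 → [5,12,9,4,11,8,6]
A[mid]=12>8: swap A[1],A[6]; hi=5 → [5,6,9,4,11,8,12]
A[mid]=6<8: swap A[1],A[1]; lo=2,mid=2 → [5,6,9,4,11,8,12]
A[mid]=9>8: swap A[2],A[5]; hi=4 → [5,6,8,4,11,9,12]
A[mid]=8=8: mid=3
A[mid]=4<8: swap A[2],A[3]; lo=3,mid=4 → [5,6,4,8,11,9,12]
A[mid]=11>8: swap A[4],A[4]; hi=3 → [5,6,4,8,11,9,12]
end: lo=3, hi=3; A = [5,6,4,8,11,9,12]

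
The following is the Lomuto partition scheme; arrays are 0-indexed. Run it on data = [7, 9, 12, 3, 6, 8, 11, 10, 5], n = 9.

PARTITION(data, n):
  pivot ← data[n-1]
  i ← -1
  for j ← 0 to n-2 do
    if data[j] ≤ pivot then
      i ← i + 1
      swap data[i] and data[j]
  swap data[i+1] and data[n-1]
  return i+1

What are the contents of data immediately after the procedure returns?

[3, 5, 12, 7, 6, 8, 11, 10, 9]

pivot = data[8] = 5; i = -1
j=0: data[0]=7 > 5 → no swap
j=1: data[1]=9 > 5 → no swap
j=2: data[2]=12 > 5 → no swap
j=3: data[3]=3 ≤ 5 → i=0, swap data[0],data[3] → [3, 9, 12, 7, 6, 8, 11, 10, 5]
j=4: data[4]=6 > 5 → no swap
j=5: data[5]=8 > 5 → no swap
j=6: data[6]=11 > 5 → no swap
j=7: data[7]=10 > 5 → no swap
final swap data[1],data[8] → [3, 5, 12, 7, 6, 8, 11, 10, 9]; return 1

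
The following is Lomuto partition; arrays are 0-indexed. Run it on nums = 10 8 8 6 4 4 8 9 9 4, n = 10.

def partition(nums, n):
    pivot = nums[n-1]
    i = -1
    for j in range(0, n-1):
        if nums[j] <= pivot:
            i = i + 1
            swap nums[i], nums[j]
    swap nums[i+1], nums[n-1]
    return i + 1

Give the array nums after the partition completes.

4 4 4 6 10 8 8 9 9 8

pivot=4, i=-1
j=0: 10>4, skip
j=1: 8>4, skip
j=2: 8>4, skip
j=3: 6>4, skip
j=4: 4≤4, i=0, swap(0,4) ⇒ 4 8 8 6 10 4 8 9 9 4
j=5: 4≤4, i=1, swap(1,5) ⇒ 4 4 8 6 10 8 8 9 9 4
j=6: 8>4, skip
j=7: 9>4, skip
j=8: 9>4, skip
swap(2,9) ⇒ 4 4 4 6 10 8 8 9 9 8; return 2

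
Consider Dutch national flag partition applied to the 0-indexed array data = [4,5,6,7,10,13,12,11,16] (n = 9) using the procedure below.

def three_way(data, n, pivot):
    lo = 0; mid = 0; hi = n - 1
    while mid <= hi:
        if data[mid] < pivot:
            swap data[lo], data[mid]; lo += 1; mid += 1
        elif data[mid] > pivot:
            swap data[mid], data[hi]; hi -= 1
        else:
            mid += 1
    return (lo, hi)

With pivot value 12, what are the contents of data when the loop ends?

lo=0 mid=0 hi=8
4<12: swap(0,0), lo=1 mid=1 ⇒ [4,5,6,7,10,13,12,11,16]
5<12: swap(1,1), lo=2 mid=2 ⇒ [4,5,6,7,10,13,12,11,16]
6<12: swap(2,2), lo=3 mid=3 ⇒ [4,5,6,7,10,13,12,11,16]
7<12: swap(3,3), lo=4 mid=4 ⇒ [4,5,6,7,10,13,12,11,16]
10<12: swap(4,4), lo=5 mid=5 ⇒ [4,5,6,7,10,13,12,11,16]
13>12: swap(5,8), hi=7 ⇒ [4,5,6,7,10,16,12,11,13]
16>12: swap(5,7), hi=6 ⇒ [4,5,6,7,10,11,12,16,13]
11<12: swap(5,5), lo=6 mid=6 ⇒ [4,5,6,7,10,11,12,16,13]
12=12: mid=7
done. lo=6 hi=6; data=[4,5,6,7,10,11,12,16,13]

[4,5,6,7,10,11,12,16,13]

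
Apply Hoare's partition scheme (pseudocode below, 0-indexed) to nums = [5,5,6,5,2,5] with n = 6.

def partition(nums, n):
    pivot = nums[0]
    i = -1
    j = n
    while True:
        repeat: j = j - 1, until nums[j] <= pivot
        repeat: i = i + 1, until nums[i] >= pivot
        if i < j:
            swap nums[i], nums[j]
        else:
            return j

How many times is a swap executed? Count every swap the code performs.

pivot = nums[0] = 5; i = -1, j = 6
j→5 (nums[5]=5≤5), i→0 (nums[0]=5≥5); i<j, swap → [5,5,6,5,2,5]
j→4 (nums[4]=2≤5), i→1 (nums[1]=5≥5); i<j, swap → [5,2,6,5,5,5]
j→3 (nums[3]=5≤5), i→2 (nums[2]=6≥5); i<j, swap → [5,2,5,6,5,5]
j→2, i→3; i≥j, return j=2. nums = [5,2,5,6,5,5]

3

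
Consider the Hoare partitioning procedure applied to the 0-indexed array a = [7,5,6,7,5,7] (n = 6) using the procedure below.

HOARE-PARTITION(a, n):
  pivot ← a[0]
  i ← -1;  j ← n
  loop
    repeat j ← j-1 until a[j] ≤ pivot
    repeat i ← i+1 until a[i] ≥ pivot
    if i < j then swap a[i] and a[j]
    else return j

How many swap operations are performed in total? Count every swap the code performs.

pivot=7
j stops at 5 (7), i stops at 0 (7); swap ⇒ [7,5,6,7,5,7]
j stops at 4 (5), i stops at 3 (7); swap ⇒ [7,5,6,5,7,7]
j stops at 3, i stops at 4; i≥j ⇒ return 3. a=[7,5,6,5,7,7]

2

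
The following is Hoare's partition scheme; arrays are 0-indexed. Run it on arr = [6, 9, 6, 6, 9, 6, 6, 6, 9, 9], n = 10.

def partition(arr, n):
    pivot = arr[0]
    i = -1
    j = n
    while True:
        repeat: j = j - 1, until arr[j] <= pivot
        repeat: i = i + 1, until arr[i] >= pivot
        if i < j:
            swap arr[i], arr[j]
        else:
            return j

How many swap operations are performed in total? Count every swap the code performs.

pivot=6
j stops at 7 (6), i stops at 0 (6); swap ⇒ [6, 9, 6, 6, 9, 6, 6, 6, 9, 9]
j stops at 6 (6), i stops at 1 (9); swap ⇒ [6, 6, 6, 6, 9, 6, 9, 6, 9, 9]
j stops at 5 (6), i stops at 2 (6); swap ⇒ [6, 6, 6, 6, 9, 6, 9, 6, 9, 9]
j stops at 3, i stops at 3; i≥j ⇒ return 3. arr=[6, 6, 6, 6, 9, 6, 9, 6, 9, 9]

3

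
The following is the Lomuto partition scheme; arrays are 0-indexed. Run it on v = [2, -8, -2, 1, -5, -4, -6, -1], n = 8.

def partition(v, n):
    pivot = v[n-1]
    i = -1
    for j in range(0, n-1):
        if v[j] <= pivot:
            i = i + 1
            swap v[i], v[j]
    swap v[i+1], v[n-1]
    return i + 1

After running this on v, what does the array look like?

pivot=-1, i=-1
j=0: 2>-1, skip
j=1: -8≤-1, i=0, swap(0,1) ⇒ [-8, 2, -2, 1, -5, -4, -6, -1]
j=2: -2≤-1, i=1, swap(1,2) ⇒ [-8, -2, 2, 1, -5, -4, -6, -1]
j=3: 1>-1, skip
j=4: -5≤-1, i=2, swap(2,4) ⇒ [-8, -2, -5, 1, 2, -4, -6, -1]
j=5: -4≤-1, i=3, swap(3,5) ⇒ [-8, -2, -5, -4, 2, 1, -6, -1]
j=6: -6≤-1, i=4, swap(4,6) ⇒ [-8, -2, -5, -4, -6, 1, 2, -1]
swap(5,7) ⇒ [-8, -2, -5, -4, -6, -1, 2, 1]; return 5

[-8, -2, -5, -4, -6, -1, 2, 1]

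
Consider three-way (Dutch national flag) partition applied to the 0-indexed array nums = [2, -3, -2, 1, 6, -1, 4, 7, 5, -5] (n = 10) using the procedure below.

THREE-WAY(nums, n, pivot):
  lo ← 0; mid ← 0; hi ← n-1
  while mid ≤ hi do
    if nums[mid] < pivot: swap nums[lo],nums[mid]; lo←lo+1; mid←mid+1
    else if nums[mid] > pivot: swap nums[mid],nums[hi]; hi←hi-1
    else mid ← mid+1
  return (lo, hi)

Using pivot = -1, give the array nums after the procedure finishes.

[-5, -3, -2, -1, 6, 4, 7, 5, 1, 2]

pivot = -1; lo=0, mid=0, hi=9
nums[mid]=2>-1: swap nums[0],nums[9]; hi=8 → [-5, -3, -2, 1, 6, -1, 4, 7, 5, 2]
nums[mid]=-5<-1: swap nums[0],nums[0]; lo=1,mid=1 → [-5, -3, -2, 1, 6, -1, 4, 7, 5, 2]
nums[mid]=-3<-1: swap nums[1],nums[1]; lo=2,mid=2 → [-5, -3, -2, 1, 6, -1, 4, 7, 5, 2]
nums[mid]=-2<-1: swap nums[2],nums[2]; lo=3,mid=3 → [-5, -3, -2, 1, 6, -1, 4, 7, 5, 2]
nums[mid]=1>-1: swap nums[3],nums[8]; hi=7 → [-5, -3, -2, 5, 6, -1, 4, 7, 1, 2]
nums[mid]=5>-1: swap nums[3],nums[7]; hi=6 → [-5, -3, -2, 7, 6, -1, 4, 5, 1, 2]
nums[mid]=7>-1: swap nums[3],nums[6]; hi=5 → [-5, -3, -2, 4, 6, -1, 7, 5, 1, 2]
nums[mid]=4>-1: swap nums[3],nums[5]; hi=4 → [-5, -3, -2, -1, 6, 4, 7, 5, 1, 2]
nums[mid]=-1=-1: mid=4
nums[mid]=6>-1: swap nums[4],nums[4]; hi=3 → [-5, -3, -2, -1, 6, 4, 7, 5, 1, 2]
end: lo=3, hi=3; nums = [-5, -3, -2, -1, 6, 4, 7, 5, 1, 2]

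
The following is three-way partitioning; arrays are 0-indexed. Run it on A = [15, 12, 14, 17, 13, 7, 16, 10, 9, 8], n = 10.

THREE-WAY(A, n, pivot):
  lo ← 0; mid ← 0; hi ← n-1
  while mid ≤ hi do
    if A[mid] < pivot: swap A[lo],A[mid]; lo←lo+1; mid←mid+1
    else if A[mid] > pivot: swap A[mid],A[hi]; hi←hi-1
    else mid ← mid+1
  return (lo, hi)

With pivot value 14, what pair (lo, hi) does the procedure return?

pivot = 14; lo=0, mid=0, hi=9
A[mid]=15>14: swap A[0],A[9]; hi=8 → [8, 12, 14, 17, 13, 7, 16, 10, 9, 15]
A[mid]=8<14: swap A[0],A[0]; lo=1,mid=1 → [8, 12, 14, 17, 13, 7, 16, 10, 9, 15]
A[mid]=12<14: swap A[1],A[1]; lo=2,mid=2 → [8, 12, 14, 17, 13, 7, 16, 10, 9, 15]
A[mid]=14=14: mid=3
A[mid]=17>14: swap A[3],A[8]; hi=7 → [8, 12, 14, 9, 13, 7, 16, 10, 17, 15]
A[mid]=9<14: swap A[2],A[3]; lo=3,mid=4 → [8, 12, 9, 14, 13, 7, 16, 10, 17, 15]
A[mid]=13<14: swap A[3],A[4]; lo=4,mid=5 → [8, 12, 9, 13, 14, 7, 16, 10, 17, 15]
A[mid]=7<14: swap A[4],A[5]; lo=5,mid=6 → [8, 12, 9, 13, 7, 14, 16, 10, 17, 15]
A[mid]=16>14: swap A[6],A[7]; hi=6 → [8, 12, 9, 13, 7, 14, 10, 16, 17, 15]
A[mid]=10<14: swap A[5],A[6]; lo=6,mid=7 → [8, 12, 9, 13, 7, 10, 14, 16, 17, 15]
end: lo=6, hi=6; A = [8, 12, 9, 13, 7, 10, 14, 16, 17, 15]

(6, 6)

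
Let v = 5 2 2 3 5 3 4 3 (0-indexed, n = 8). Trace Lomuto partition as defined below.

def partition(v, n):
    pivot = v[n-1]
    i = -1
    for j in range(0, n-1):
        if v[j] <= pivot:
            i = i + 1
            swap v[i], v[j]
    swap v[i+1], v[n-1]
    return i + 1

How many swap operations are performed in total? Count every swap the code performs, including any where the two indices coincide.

5

pivot = v[7] = 3; i = -1
j=0: v[0]=5 > 3 → no swap
j=1: v[1]=2 ≤ 3 → i=0, swap v[0],v[1] → 2 5 2 3 5 3 4 3
j=2: v[2]=2 ≤ 3 → i=1, swap v[1],v[2] → 2 2 5 3 5 3 4 3
j=3: v[3]=3 ≤ 3 → i=2, swap v[2],v[3] → 2 2 3 5 5 3 4 3
j=4: v[4]=5 > 3 → no swap
j=5: v[5]=3 ≤ 3 → i=3, swap v[3],v[5] → 2 2 3 3 5 5 4 3
j=6: v[6]=4 > 3 → no swap
final swap v[4],v[7] → 2 2 3 3 3 5 4 5; return 4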